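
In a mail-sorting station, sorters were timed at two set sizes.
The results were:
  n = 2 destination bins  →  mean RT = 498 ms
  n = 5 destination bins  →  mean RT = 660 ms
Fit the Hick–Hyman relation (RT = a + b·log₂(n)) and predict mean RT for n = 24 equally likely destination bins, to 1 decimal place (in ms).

937.3 ms

Solve the two-equation system in a and b:
  b = (660 − 498) / (log₂ 5 − log₂ 2) = 162 / (2.3219 − 1) = 122.548 ms/bit
  a = 498 − 122.548 × 1 = 375.452 ms
Then RT(24) = 375.452 + 122.548 × log₂ 24 = 375.452 + 122.548 × 4.5850 ≈ 937.331 ms.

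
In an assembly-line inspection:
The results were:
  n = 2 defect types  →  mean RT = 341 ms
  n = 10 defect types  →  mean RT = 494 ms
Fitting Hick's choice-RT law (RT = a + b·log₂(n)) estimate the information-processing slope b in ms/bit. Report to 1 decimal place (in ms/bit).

The slope on a log₂ axis is (494 − 341) / (3.3219 − 1) = 65.894 ms/bit.

65.9 ms/bit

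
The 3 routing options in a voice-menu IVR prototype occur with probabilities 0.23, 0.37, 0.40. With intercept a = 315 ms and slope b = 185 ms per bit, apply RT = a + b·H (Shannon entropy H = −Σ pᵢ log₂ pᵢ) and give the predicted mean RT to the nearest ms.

H = 0.23·log₂(1/0.23) + 0.37·log₂(1/0.37) + 0.40·log₂(1/0.40) = 1.5472 bits.
RT = 315 + 185 × 1.5472 = 601.23 ms.

601 ms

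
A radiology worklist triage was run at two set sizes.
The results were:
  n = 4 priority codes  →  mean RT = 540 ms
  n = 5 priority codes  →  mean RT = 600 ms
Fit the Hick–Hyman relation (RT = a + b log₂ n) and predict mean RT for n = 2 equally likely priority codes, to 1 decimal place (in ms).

353.6 ms

RT is linear in log₂ n, so two points fix the line:
  b = (600 − 540) / (log₂ 5 − log₂ 4) = 60 / (2.3219 − 2) = 186.377 ms/bit
  a = 540 − 186.377 × 2 = 167.246 ms
Then RT(2) = 167.246 + 186.377 × log₂ 2 = 167.246 + 186.377 × 1 ≈ 353.623 ms.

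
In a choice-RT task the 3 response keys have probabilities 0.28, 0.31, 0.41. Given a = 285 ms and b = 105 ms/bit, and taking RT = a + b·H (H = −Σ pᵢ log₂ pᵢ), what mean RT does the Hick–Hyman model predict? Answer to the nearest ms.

449 ms

H = 0.28·log₂(1/0.28) + 0.31·log₂(1/0.31) + 0.41·log₂(1/0.41) = 1.5654 bits.
RT = 285 + 105 × 1.5654 = 449.37 ms.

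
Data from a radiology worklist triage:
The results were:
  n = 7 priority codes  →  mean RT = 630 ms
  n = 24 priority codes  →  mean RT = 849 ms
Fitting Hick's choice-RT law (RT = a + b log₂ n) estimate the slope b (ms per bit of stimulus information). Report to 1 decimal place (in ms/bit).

The slope on a log₂ axis is (849 − 630) / (4.5850 − 2.8074) = 123.199 ms/bit.

123.2 ms/bit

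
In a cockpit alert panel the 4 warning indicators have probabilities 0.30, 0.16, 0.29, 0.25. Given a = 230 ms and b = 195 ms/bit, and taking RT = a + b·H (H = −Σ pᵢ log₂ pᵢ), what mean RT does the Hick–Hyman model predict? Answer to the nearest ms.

H = 0.30·log₂(1/0.30) + 0.16·log₂(1/0.16) + 0.29·log₂(1/0.29) + 0.25·log₂(1/0.25) = 1.9620 bits.
RT = 230 + 195 × 1.9620 = 612.59 ms.

613 ms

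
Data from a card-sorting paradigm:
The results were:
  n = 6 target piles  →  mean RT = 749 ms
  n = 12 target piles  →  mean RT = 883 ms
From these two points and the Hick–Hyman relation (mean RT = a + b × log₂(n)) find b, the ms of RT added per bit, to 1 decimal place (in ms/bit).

Slope: b = (883 − 749) / (log₂ 12 − log₂ 6) = 134/1.0000 = 134.000 ms/bit.

134.0 ms/bit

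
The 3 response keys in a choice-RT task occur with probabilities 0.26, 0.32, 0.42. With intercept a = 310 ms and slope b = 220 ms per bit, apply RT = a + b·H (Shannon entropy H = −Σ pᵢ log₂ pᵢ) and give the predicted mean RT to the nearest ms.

Entropy contributions −pᵢ log₂ pᵢ: 0.5053, 0.5260, 0.5256; sum H = 1.5570 bits.
RT = a + bH = 310 + 220·1.5570 = 652.53 ms.

653 ms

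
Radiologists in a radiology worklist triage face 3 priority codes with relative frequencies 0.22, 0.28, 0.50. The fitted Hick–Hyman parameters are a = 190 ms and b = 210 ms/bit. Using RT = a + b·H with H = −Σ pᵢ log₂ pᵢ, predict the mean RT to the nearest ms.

504 ms

Entropy contributions −pᵢ log₂ pᵢ: 0.4806, 0.5142, 0.5000; sum H = 1.4948 bits.
RT = a + bH = 190 + 210·1.4948 = 503.91 ms.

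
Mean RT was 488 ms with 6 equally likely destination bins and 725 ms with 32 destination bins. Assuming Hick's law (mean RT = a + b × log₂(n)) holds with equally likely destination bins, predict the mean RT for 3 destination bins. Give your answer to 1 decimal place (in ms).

389.9 ms

Fit slope and intercept:
  b = (725 − 488) / (log₂ 32 − log₂ 6) = 237 / (5 − 2.5850) = 98.135 ms/bit
  a = 488 − 98.135 × 2.5850 = 234.324 ms
Then RT(3) = 234.324 + 98.135 × log₂ 3 = 234.324 + 98.135 × 1.5850 ≈ 389.865 ms.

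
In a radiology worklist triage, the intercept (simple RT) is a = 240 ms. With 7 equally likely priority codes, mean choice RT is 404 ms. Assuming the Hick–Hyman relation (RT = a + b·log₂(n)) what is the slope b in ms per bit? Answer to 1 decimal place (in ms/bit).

58.4 ms/bit

b = (404 − 240) / log₂(7) = 164 / 2.8074 = 58.418 ms/bit.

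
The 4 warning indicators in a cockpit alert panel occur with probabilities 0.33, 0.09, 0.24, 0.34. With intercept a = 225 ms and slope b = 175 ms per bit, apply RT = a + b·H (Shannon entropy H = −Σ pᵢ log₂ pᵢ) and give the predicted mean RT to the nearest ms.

551 ms

H = 0.33·log₂(1/0.33) + 0.09·log₂(1/0.09) + 0.24·log₂(1/0.24) + 0.34·log₂(1/0.34) = 1.8638 bits.
RT = 225 + 175 × 1.8638 = 551.16 ms.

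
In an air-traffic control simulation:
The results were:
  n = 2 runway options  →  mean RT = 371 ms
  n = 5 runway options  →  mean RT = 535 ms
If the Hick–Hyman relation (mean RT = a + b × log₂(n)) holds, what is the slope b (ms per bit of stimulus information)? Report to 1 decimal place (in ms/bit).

b = (RT₂ − RT₁)/(log₂ n₂ − log₂ n₁) = (535 − 371)/(2.3219 − 1) = 124.061 ms/bit.

124.1 ms/bit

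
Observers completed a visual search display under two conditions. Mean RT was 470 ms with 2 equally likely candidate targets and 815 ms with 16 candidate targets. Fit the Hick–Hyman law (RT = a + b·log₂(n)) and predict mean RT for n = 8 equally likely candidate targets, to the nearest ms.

Fit slope and intercept:
  b = (815 − 470) / (log₂ 16 − log₂ 2) = 345 / (4 − 1) = 115 ms/bit
  a = 470 − 115 × 1 = 355 ms
Then RT(8) = 355 + 115 × log₂ 8 = 355 + 115 × 3 ≈ 700.000 ms.

700 ms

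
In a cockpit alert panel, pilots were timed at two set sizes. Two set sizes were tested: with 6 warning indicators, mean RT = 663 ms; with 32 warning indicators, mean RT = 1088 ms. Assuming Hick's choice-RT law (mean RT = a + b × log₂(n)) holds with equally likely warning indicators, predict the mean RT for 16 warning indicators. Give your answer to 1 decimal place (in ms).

RT is linear in log₂ n, so two points fix the line:
  b = (1088 − 663) / (log₂ 32 − log₂ 6) = 425 / (5 − 2.5850) = 175.981 ms/bit
  a = 663 − 175.981 × 2.5850 = 208.096 ms
Then RT(16) = 208.096 + 175.981 × log₂ 16 = 208.096 + 175.981 × 4 ≈ 912.019 ms.

912.0 ms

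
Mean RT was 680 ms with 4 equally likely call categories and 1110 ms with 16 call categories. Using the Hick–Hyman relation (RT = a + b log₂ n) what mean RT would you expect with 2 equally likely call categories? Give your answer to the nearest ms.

465 ms

With log₂ n on the abscissa the relation is linear; from the two conditions:
  b = (1110 − 680) / (log₂ 16 − log₂ 4) = 430 / (4 − 2) = 215 ms/bit
  a = 680 − 215 × 2 = 250 ms
Then RT(2) = 250 + 215 × log₂ 2 = 250 + 215 × 1 ≈ 465.000 ms.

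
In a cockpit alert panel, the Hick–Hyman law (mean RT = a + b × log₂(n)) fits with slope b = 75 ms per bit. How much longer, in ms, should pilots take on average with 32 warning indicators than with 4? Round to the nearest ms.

The intercept a cancels: ΔRT = b·(log₂ n₂ − log₂ n₁) = b·log₂(n₂/n₁).
log₂(32) − log₂(4) = log₂(32/4) = log₂(8) = 3.
ΔRT = 75 × 3.0000 = 225.000 ms.

225 ms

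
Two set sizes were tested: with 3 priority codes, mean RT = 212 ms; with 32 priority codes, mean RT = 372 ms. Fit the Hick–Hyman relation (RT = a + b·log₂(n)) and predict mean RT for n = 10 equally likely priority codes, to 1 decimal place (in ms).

293.4 ms

Fit slope and intercept:
  b = (372 − 212) / (log₂ 32 − log₂ 3) = 160 / (5 − 1.5850) = 46.852 ms/bit
  a = 212 − 46.852 × 1.5850 = 137.742 ms
Then RT(10) = 137.742 + 46.852 × log₂ 10 = 137.742 + 46.852 × 3.3219 ≈ 293.380 ms.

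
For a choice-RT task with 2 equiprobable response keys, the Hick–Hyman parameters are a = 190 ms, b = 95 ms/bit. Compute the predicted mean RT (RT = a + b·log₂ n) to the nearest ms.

log₂(2) = 1 bits, so RT = 190 + 95 × 1 ≈ 285.000 ms.

285 ms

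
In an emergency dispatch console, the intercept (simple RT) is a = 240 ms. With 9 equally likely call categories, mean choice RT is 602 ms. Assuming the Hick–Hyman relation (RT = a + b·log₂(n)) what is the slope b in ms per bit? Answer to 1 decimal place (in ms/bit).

114.2 ms/bit

9 alternatives carry log₂ 9 = 3.1699 bits; the choice cost is 602 − 240 = 362 ms, so b = 362/3.1699 = 114.198 ms/bit.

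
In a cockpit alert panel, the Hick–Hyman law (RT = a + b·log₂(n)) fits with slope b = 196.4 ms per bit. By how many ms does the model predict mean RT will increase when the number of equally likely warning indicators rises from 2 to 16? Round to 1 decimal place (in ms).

589.2 ms

The intercept a cancels: ΔRT = b·(log₂ n₂ − log₂ n₁) = b·log₂(n₂/n₁).
log₂(16) − log₂(2) = log₂(16/2) = log₂(8) = 3.
ΔRT = 196.4 × 3.0000 = 589.200 ms.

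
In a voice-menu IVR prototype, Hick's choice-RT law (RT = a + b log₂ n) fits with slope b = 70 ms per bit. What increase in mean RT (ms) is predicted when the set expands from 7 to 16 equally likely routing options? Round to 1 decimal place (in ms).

Only the slope matters, since a is common to both: ΔRT = b·log₂(n₂/n₁).
log₂(16) − log₂(7) = 4 − 2.8074 = 1.1926.
ΔRT = 70 × 1.1926 = 83.485 ms.

83.5 ms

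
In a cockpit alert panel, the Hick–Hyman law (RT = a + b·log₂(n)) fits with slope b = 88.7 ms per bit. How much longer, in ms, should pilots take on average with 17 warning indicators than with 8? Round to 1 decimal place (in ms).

96.5 ms

The intercept a cancels: ΔRT = b·(log₂ n₂ − log₂ n₁) = b·log₂(n₂/n₁).
log₂(17) − log₂(8) = 4.0875 − 3 = 1.0875.
ΔRT = 88.7 × 1.0875 = 96.458 ms.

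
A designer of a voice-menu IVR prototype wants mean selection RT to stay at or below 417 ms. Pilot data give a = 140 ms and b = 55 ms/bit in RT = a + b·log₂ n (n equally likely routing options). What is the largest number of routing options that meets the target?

32

Information budget: (417 − 140)/55 = 5.0364 bits, so n ≤ 2^5.0364 = 32.817 → at most 32.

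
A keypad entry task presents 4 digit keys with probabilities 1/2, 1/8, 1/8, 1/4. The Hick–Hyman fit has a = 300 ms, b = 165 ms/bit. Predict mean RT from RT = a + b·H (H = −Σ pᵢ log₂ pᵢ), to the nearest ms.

Each term −pᵢ log₂ pᵢ: 0.5·1 + 0.125·3 + 0.125·3 + 0.25·2; summed, H = 1.750 bits.
Mean RT = a + bH = 300 + 165·1.750 = 588.75 ms.

589 ms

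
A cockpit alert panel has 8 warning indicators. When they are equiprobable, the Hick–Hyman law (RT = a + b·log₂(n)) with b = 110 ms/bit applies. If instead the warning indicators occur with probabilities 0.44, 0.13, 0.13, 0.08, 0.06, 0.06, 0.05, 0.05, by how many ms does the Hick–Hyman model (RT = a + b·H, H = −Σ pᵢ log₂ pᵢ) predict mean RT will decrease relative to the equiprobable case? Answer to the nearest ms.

55 ms

The RT saving is b·ΔH. Equiprobable H₀ = log₂(8) = 3.0000 bits; with the given probabilities H = 2.4972 bits.
b·(H₀ − H) = 110 × (3.0000 − 2.4972) = 55.31 ms.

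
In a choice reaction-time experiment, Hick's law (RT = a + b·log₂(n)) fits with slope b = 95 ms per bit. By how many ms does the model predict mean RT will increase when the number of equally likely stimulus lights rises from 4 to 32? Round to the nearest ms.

285 ms

Only the slope matters, since a is common to both: ΔRT = b·log₂(n₂/n₁).
log₂(32) − log₂(4) = log₂(32/4) = log₂(8) = 3.
ΔRT = 95 × 3.0000 = 285.000 ms.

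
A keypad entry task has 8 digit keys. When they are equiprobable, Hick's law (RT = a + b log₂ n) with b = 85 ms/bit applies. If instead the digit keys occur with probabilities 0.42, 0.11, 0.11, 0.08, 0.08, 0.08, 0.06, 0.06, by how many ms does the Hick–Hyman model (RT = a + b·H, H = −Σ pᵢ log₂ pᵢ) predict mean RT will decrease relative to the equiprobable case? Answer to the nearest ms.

The RT saving is b·ΔH. Equiprobable H₀ = log₂(8) = 3.0000 bits; with the given probabilities H = 2.5878 bits.
b·(H₀ − H) = 85 × (3.0000 − 2.5878) = 35.04 ms.

35 ms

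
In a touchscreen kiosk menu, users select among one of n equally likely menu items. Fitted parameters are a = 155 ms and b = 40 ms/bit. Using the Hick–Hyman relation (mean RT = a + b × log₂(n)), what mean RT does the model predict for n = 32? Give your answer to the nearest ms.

log₂(32) = 5 bits, so RT = 155 + 40 × 5 ≈ 355.000 ms.

355 ms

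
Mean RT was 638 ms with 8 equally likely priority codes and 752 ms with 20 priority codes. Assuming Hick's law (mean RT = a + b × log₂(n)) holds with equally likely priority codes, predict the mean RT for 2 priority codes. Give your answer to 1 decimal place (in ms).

Solve the two-equation system in a and b:
  b = (752 − 638) / (log₂ 20 − log₂ 8) = 114 / (4.3219 − 3) = 86.238 ms/bit
  a = 638 − 86.238 × 3 = 379.287 ms
Then RT(2) = 379.287 + 86.238 × log₂ 2 = 379.287 + 86.238 × 1 ≈ 465.525 ms.

465.5 ms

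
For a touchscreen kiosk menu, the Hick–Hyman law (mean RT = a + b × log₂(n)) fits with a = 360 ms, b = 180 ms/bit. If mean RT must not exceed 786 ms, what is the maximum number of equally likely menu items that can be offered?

180·log₂ n ≤ 786 − 360 = 426, giving log₂ n ≤ 2.3667 and n ≤ 5.157. The largest whole number is 5.

5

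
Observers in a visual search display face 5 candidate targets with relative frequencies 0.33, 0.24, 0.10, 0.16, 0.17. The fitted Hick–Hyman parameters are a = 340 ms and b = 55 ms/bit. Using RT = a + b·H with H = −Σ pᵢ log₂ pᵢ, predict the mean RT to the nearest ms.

462 ms

Entropy contributions −pᵢ log₂ pᵢ: 0.5278, 0.4941, 0.3322, 0.4230, 0.4346; sum H = 2.2118 bits.
RT = a + bH = 340 + 55·2.2118 = 461.65 ms.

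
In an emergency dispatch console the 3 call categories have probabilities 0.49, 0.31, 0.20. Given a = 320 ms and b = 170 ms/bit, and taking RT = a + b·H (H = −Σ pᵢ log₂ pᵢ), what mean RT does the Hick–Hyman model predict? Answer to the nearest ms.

574 ms

H = 0.49·log₂(1/0.49) + 0.31·log₂(1/0.31) + 0.20·log₂(1/0.20) = 1.4925 bits.
RT = 320 + 170 × 1.4925 = 573.72 ms.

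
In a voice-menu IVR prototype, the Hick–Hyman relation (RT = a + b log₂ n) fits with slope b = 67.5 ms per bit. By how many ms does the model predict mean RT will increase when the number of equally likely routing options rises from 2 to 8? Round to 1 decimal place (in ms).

135.0 ms

The intercept a cancels: ΔRT = b·(log₂ n₂ − log₂ n₁) = b·log₂(n₂/n₁).
log₂(8) − log₂(2) = log₂(8/2) = log₂(4) = 2.
ΔRT = 67.5 × 2.0000 = 135.000 ms.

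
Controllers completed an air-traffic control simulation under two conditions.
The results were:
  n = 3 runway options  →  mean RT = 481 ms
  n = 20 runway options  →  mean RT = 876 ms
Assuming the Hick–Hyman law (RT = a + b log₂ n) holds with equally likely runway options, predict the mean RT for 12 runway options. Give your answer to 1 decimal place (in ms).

With log₂ n on the abscissa the relation is linear; from the two conditions:
  b = (876 − 481) / (log₂ 20 − log₂ 3) = 395 / (4.3219 − 1.5850) = 144.320 ms/bit
  a = 481 − 144.320 × 1.5850 = 252.258 ms
Then RT(12) = 252.258 + 144.320 × log₂ 12 = 252.258 + 144.320 × 3.5850 ≈ 769.641 ms.

769.6 ms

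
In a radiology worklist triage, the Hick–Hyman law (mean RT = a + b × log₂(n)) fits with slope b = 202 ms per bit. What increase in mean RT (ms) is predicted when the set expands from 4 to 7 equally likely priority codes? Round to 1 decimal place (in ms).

163.1 ms

The intercept a cancels: ΔRT = b·(log₂ n₂ − log₂ n₁) = b·log₂(n₂/n₁).
log₂(7) − log₂(4) = 2.8074 − 2 = 0.8074.
ΔRT = 202 × 0.8074 = 163.086 ms.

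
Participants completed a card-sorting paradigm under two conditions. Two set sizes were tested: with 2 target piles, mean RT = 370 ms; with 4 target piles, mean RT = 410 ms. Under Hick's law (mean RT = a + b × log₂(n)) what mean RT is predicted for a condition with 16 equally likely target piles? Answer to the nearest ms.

490 ms

With log₂ n on the abscissa the relation is linear; from the two conditions:
  b = (410 − 370) / (log₂ 4 − log₂ 2) = 40 / (2 − 1) = 40 ms/bit
  a = 370 − 40 × 1 = 330 ms
Then RT(16) = 330 + 40 × log₂ 16 = 330 + 40 × 4 ≈ 490.000 ms.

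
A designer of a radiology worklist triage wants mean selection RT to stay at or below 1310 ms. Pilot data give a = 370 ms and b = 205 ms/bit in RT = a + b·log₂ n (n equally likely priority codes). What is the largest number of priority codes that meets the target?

24

Set 370 + 205·log₂ n ≤ 1310 → log₂ n ≤ (1310 − 370)/205 = 4.5854.
So n ≤ 2^4.5854 = 24.007; the largest integer n is 24.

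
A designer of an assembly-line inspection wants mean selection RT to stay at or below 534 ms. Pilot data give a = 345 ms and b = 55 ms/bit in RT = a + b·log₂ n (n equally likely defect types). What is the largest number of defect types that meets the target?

10

Information budget: (534 − 345)/55 = 3.4364 bits, so n ≤ 2^3.4364 = 10.826 → at most 10.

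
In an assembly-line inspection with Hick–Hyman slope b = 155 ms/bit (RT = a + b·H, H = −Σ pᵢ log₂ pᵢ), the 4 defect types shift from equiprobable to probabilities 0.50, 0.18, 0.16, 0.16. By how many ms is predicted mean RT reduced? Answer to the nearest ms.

32 ms

Equiprobable entropy H₀ = log₂ 4 = 2.0000 bits.
Skewed entropy H = −Σ pᵢ log₂ pᵢ = 1.7913 bits.
ΔRT = b·(H₀ − H) = 155 × 0.2087 = 32.34 ms.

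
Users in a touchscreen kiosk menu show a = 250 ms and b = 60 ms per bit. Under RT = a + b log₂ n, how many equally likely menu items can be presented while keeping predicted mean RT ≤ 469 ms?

12

Set 250 + 60·log₂ n ≤ 469 → log₂ n ≤ (469 − 250)/60 = 3.6500.
So n ≤ 2^3.6500 = 12.553; the largest integer n is 12.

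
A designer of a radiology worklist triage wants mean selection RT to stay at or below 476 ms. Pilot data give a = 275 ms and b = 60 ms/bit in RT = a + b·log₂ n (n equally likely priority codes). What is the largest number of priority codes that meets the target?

Information budget: (476 − 275)/60 = 3.3500 bits, so n ≤ 2^3.3500 = 10.196 → at most 10.

10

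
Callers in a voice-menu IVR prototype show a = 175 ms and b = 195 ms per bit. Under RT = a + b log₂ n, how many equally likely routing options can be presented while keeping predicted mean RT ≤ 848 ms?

195·log₂ n ≤ 848 − 175 = 673, giving log₂ n ≤ 3.4513 and n ≤ 10.938. The largest whole number is 10.

10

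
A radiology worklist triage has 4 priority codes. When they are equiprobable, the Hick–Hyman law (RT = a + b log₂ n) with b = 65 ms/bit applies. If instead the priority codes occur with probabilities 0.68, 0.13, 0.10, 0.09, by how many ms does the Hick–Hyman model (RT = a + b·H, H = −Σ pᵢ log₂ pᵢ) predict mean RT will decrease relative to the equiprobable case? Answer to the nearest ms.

39 ms

The RT saving is b·ΔH. Equiprobable H₀ = log₂(4) = 2.0000 bits; with the given probabilities H = 1.4058 bits.
b·(H₀ − H) = 65 × (2.0000 − 1.4058) = 38.62 ms.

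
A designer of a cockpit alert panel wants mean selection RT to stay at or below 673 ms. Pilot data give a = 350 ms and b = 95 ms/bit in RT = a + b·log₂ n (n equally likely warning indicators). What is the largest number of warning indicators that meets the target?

10

Information budget: (673 − 350)/95 = 3.4000 bits, so n ≤ 2^3.4000 = 10.556 → at most 10.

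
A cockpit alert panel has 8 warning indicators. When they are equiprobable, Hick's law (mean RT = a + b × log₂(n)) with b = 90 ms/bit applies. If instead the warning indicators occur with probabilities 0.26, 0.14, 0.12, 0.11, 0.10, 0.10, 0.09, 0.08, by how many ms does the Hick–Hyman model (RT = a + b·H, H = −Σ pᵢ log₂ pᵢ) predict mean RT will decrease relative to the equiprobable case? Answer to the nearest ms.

10 ms

Equiprobable entropy H₀ = log₂ 8 = 3.0000 bits.
Skewed entropy H = −Σ pᵢ log₂ pᵢ = 2.8883 bits.
ΔRT = b·(H₀ − H) = 90 × 0.1117 = 10.05 ms.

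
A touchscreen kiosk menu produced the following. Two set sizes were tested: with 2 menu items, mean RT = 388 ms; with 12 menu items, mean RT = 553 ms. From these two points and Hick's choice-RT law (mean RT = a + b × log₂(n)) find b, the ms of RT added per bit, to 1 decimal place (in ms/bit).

The slope on a log₂ axis is (553 − 388) / (3.5850 − 1) = 63.831 ms/bit.

63.8 ms/bit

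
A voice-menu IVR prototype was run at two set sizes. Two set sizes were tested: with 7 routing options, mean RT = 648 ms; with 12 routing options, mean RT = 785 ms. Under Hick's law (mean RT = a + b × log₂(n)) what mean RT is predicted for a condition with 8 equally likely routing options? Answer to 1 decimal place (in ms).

RT is linear in log₂ n, so two points fix the line:
  b = (785 − 648) / (log₂ 12 − log₂ 7) = 137 / (3.5850 − 2.8074) = 176.181 ms/bit
  a = 648 − 176.181 × 2.8074 = 153.396 ms
Then RT(8) = 153.396 + 176.181 × log₂ 8 = 153.396 + 176.181 × 3 ≈ 681.940 ms.

681.9 ms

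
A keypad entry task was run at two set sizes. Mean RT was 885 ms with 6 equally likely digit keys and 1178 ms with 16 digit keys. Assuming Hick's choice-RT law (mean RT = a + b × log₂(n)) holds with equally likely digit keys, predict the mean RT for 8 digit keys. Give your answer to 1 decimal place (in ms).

970.9 ms

RT is linear in log₂ n, so two points fix the line:
  b = (1178 − 885) / (log₂ 16 − log₂ 6) = 293 / (4 − 2.5850) = 207.062 ms/bit
  a = 885 − 207.062 × 2.5850 = 349.753 ms
Then RT(8) = 349.753 + 207.062 × log₂ 8 = 349.753 + 207.062 × 3 ≈ 970.938 ms.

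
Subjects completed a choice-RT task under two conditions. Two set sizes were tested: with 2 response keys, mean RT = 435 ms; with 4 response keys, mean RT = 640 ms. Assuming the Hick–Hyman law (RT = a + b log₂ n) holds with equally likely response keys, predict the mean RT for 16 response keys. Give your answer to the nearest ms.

Fit slope and intercept:
  b = (640 − 435) / (log₂ 4 − log₂ 2) = 205 / (2 − 1) = 205 ms/bit
  a = 435 − 205 × 1 = 230 ms
Then RT(16) = 230 + 205 × log₂ 16 = 230 + 205 × 4 ≈ 1050.000 ms.

1050 ms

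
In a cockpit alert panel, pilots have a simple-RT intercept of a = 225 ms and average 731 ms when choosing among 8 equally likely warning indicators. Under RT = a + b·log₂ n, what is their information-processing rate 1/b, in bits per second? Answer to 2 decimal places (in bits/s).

5.93 bits/s

Choice component = 731 − 225 = 506 ms over log₂(8) = 3 bits.
b = 506 / 3 = 168.667 ms/bit, so 1/b = 5.929 bits/s.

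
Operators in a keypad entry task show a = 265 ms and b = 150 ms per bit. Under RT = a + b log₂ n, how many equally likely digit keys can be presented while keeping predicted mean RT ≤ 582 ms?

4

150·log₂ n ≤ 582 − 265 = 317, giving log₂ n ≤ 2.1133 and n ≤ 4.327. The largest whole number is 4.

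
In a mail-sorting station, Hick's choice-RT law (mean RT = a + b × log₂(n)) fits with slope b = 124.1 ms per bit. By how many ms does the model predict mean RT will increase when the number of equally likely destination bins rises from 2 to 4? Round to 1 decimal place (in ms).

The intercept a cancels: ΔRT = b·(log₂ n₂ − log₂ n₁) = b·log₂(n₂/n₁).
log₂(4) − log₂(2) = log₂(4/2) = log₂(2) = 1.
ΔRT = 124.1 × 1.0000 = 124.100 ms.

124.1 ms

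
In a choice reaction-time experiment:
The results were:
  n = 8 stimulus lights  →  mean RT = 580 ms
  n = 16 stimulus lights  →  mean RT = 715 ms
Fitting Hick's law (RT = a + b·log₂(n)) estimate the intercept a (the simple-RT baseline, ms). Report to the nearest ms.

175 ms

The slope on a log₂ axis is (715 − 580) / (4 − 3) = 135 ms/bit.
a = RT₁ − b·log₂ n₁ = 580 − 135 × 3 = 175.000 ms.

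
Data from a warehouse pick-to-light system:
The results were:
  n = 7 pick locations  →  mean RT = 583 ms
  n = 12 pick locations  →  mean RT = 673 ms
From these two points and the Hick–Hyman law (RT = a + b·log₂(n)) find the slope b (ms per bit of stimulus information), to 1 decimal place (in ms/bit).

b = (RT₂ − RT₁)/(log₂ n₂ − log₂ n₁) = (673 − 583)/(3.5850 − 2.8074) = 115.740 ms/bit.

115.7 ms/bit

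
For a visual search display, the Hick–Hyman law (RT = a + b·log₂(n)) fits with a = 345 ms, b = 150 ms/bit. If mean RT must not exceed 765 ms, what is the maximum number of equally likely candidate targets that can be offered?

150·log₂ n ≤ 765 − 345 = 420, giving log₂ n ≤ 2.8000 and n ≤ 6.964. The largest whole number is 6.

6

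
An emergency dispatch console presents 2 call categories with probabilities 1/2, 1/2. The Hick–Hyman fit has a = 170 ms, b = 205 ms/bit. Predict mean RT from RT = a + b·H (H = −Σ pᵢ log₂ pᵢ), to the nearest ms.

375 ms

Each term −pᵢ log₂ pᵢ: 0.5·1 + 0.5·1; summed, H = 1.000 bits.
Mean RT = a + bH = 170 + 205·1.000 = 375.00 ms.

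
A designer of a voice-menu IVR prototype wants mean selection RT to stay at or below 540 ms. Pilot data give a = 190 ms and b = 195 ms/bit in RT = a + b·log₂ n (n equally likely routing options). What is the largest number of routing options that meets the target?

3

Set 190 + 195·log₂ n ≤ 540 → log₂ n ≤ (540 − 190)/195 = 1.7949.
So n ≤ 2^1.7949 = 3.470; the largest integer n is 3.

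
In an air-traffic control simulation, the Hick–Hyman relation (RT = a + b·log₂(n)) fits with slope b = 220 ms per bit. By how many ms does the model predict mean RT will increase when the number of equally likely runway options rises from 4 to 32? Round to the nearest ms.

660 ms

The intercept a cancels: ΔRT = b·(log₂ n₂ − log₂ n₁) = b·log₂(n₂/n₁).
log₂(32) − log₂(4) = log₂(32/4) = log₂(8) = 3.
ΔRT = 220 × 3.0000 = 660.000 ms.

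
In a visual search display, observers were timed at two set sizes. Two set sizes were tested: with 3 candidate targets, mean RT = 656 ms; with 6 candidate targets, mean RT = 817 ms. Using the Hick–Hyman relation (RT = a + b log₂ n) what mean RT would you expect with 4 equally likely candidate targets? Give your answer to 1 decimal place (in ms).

722.8 ms

Solve the two-equation system in a and b:
  b = (817 − 656) / (log₂ 6 − log₂ 3) = 161 / (2.5850 − 1.5850) = 161.000 ms/bit
  a = 656 − 161.000 × 1.5850 = 400.821 ms
Then RT(4) = 400.821 + 161.000 × log₂ 4 = 400.821 + 161.000 × 2 ≈ 722.821 ms.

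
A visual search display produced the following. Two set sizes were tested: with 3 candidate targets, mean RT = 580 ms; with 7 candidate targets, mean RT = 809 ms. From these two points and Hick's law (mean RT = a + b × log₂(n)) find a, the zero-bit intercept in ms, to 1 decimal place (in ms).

The slope on a log₂ axis is (809 − 580) / (2.8074 − 1.5850) = 187.338 ms/bit.
Intercept: a = 580 − 187.338·log₂(3) = 283.077 ms.

283.1 ms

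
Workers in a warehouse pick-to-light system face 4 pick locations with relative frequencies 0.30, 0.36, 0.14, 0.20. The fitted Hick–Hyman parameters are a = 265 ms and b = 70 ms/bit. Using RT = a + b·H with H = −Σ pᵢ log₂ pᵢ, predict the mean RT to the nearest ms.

399 ms

H = 0.30·log₂(1/0.30) + 0.36·log₂(1/0.36) + 0.14·log₂(1/0.14) + 0.20·log₂(1/0.20) = 1.9132 bits.
RT = 265 + 70 × 1.9132 = 398.92 ms.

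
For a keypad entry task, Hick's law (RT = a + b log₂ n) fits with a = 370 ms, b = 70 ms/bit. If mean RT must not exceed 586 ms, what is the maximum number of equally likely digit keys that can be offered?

Information budget: (586 − 370)/70 = 3.0857 bits, so n ≤ 2^3.0857 = 8.490 → at most 8.

8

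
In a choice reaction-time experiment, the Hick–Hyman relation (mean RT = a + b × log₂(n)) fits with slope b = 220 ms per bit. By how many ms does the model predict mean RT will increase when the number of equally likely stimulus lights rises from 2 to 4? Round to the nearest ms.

220 ms

Only the slope matters, since a is common to both: ΔRT = b·log₂(n₂/n₁).
log₂(4) − log₂(2) = log₂(4/2) = log₂(2) = 1.
ΔRT = 220 × 1.0000 = 220.000 ms.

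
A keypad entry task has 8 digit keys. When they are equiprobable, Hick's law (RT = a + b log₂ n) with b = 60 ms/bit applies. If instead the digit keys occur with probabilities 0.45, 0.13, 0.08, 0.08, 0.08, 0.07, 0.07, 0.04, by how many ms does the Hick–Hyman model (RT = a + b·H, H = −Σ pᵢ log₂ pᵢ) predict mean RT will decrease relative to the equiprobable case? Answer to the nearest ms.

30 ms

Equiprobable entropy H₀ = log₂ 8 = 3.0000 bits.
Skewed entropy H = −Σ pᵢ log₂ pᵢ = 2.4984 bits.
ΔRT = b·(H₀ − H) = 60 × 0.5016 = 30.09 ms.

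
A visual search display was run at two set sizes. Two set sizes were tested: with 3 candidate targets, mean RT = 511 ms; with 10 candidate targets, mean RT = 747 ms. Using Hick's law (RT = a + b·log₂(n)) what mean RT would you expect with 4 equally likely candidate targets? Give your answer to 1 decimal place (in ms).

567.4 ms

RT is linear in log₂ n, so two points fix the line:
  b = (747 − 511) / (log₂ 10 − log₂ 3) = 236 / (3.3219 − 1.5850) = 135.869 ms/bit
  a = 511 − 135.869 × 1.5850 = 295.653 ms
Then RT(4) = 295.653 + 135.869 × log₂ 4 = 295.653 + 135.869 × 2 ≈ 567.391 ms.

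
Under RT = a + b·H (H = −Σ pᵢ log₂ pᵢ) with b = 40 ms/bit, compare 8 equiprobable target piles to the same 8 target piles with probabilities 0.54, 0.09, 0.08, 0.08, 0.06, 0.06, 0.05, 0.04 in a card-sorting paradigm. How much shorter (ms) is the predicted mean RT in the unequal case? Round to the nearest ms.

The RT saving is b·ΔH. Equiprobable H₀ = log₂(8) = 3.0000 bits; with the given probabilities H = 2.2646 bits.
b·(H₀ − H) = 40 × (3.0000 − 2.2646) = 29.41 ms.

29 ms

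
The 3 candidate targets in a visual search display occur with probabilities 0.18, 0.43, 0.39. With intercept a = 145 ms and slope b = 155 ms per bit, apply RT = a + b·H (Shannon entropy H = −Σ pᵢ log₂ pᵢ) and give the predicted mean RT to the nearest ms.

377 ms

H = 0.18·log₂(1/0.18) + 0.43·log₂(1/0.43) + 0.39·log₂(1/0.39) = 1.4987 bits.
RT = 145 + 155 × 1.4987 = 377.29 ms.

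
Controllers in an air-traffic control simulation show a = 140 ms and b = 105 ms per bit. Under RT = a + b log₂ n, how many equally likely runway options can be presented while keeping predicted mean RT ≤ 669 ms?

32

Information budget: (669 − 140)/105 = 5.0381 bits, so n ≤ 2^5.0381 = 32.856 → at most 32.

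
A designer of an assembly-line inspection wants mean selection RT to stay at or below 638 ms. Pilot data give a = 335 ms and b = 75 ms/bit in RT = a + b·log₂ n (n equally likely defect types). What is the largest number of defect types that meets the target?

Information budget: (638 − 335)/75 = 4.0400 bits, so n ≤ 2^4.0400 = 16.450 → at most 16.

16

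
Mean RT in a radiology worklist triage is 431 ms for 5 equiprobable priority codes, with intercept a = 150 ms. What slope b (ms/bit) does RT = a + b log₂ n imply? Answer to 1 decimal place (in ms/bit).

5 alternatives carry log₂ 5 = 2.3219 bits; the choice cost is 431 − 150 = 281 ms, so b = 281/2.3219 = 121.020 ms/bit.

121.0 ms/bit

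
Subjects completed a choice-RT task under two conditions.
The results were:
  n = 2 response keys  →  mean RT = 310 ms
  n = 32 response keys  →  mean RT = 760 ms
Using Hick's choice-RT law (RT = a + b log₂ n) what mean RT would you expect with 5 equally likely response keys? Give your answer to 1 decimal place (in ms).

Solve the two-equation system in a and b:
  b = (760 − 310) / (log₂ 32 − log₂ 2) = 450 / (5 − 1) = 112.500 ms/bit
  a = 310 − 112.500 × 1 = 197.500 ms
Then RT(5) = 197.500 + 112.500 × log₂ 5 = 197.500 + 112.500 × 2.3219 ≈ 458.717 ms.

458.7 ms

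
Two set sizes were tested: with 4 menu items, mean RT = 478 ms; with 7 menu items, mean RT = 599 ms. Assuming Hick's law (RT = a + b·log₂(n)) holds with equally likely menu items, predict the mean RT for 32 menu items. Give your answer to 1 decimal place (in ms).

927.6 ms

Fit slope and intercept:
  b = (599 − 478) / (log₂ 7 − log₂ 4) = 121 / (2.8074 − 2) = 149.872 ms/bit
  a = 478 − 149.872 × 2 = 178.256 ms
Then RT(32) = 178.256 + 149.872 × log₂ 32 = 178.256 + 149.872 × 5 ≈ 927.616 ms.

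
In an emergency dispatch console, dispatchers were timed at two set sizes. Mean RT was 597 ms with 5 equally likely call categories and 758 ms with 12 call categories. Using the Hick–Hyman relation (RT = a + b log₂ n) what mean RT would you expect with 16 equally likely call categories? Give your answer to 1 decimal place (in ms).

810.9 ms

RT is linear in log₂ n, so two points fix the line:
  b = (758 − 597) / (log₂ 12 − log₂ 5) = 161 / (3.5850 − 2.3219) = 127.471 ms/bit
  a = 597 − 127.471 × 2.3219 = 301.022 ms
Then RT(16) = 301.022 + 127.471 × log₂ 16 = 301.022 + 127.471 × 4 ≈ 810.905 ms.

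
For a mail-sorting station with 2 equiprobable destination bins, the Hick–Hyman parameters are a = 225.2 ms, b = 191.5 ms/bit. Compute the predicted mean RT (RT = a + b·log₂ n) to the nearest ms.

417 ms

log₂(2) = 1 bits, so RT = 225.2 + 191.5 × 1 ≈ 416.700 ms.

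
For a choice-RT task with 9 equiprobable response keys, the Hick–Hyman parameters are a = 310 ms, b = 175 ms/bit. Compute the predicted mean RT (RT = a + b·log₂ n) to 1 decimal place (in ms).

864.7 ms

log₂(9) = 3.1699 bits, so RT = 310 + 175 × 3.1699 ≈ 864.737 ms.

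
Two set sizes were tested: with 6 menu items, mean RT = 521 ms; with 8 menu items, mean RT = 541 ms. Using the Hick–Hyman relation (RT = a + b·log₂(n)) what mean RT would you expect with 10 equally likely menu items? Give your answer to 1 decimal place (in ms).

Fit slope and intercept:
  b = (541 − 521) / (log₂ 8 − log₂ 6) = 20 / (3 − 2.5850) = 48.188 ms/bit
  a = 521 − 48.188 × 2.5850 = 396.435 ms
Then RT(10) = 396.435 + 48.188 × log₂ 10 = 396.435 + 48.188 × 3.3219 ≈ 556.513 ms.

556.5 ms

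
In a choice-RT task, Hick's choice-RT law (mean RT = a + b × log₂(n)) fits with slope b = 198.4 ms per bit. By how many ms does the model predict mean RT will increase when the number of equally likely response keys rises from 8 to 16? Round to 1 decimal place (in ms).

The intercept a cancels: ΔRT = b·(log₂ n₂ − log₂ n₁) = b·log₂(n₂/n₁).
log₂(16) − log₂(8) = log₂(16/8) = log₂(2) = 1.
ΔRT = 198.4 × 1.0000 = 198.400 ms.

198.4 ms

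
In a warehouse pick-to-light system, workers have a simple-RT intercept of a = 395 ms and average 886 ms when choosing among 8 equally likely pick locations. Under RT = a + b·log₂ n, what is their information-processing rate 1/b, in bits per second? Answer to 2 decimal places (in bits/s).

Choice component = 886 − 395 = 491 ms over log₂(8) = 3 bits.
b = 491 / 3 = 163.667 ms/bit, so 1/b = 6.110 bits/s.

6.11 bits/s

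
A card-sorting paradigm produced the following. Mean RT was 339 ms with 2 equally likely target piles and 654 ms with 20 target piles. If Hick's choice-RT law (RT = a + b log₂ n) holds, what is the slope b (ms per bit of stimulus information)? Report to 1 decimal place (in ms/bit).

94.8 ms/bit

Slope: b = (654 − 339) / (log₂ 20 − log₂ 2) = 315/3.3219 = 94.824 ms/bit.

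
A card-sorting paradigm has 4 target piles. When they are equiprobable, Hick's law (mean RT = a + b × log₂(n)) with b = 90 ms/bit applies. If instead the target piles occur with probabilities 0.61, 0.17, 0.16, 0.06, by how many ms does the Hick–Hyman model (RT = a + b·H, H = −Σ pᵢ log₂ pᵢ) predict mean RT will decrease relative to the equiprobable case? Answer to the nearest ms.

Equiprobable entropy H₀ = log₂ 4 = 2.0000 bits.
Skewed entropy H = −Σ pᵢ log₂ pᵢ = 1.5361 bits.
ΔRT = b·(H₀ − H) = 90 × 0.4639 = 41.75 ms.

42 ms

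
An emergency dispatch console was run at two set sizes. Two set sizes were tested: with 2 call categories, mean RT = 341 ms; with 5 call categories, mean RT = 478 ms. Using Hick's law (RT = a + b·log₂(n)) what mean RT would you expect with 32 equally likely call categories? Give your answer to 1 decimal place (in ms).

Solve the two-equation system in a and b:
  b = (478 − 341) / (log₂ 5 − log₂ 2) = 137 / (2.3219 − 1) = 103.636 ms/bit
  a = 341 − 103.636 × 1 = 237.364 ms
Then RT(32) = 237.364 + 103.636 × log₂ 32 = 237.364 + 103.636 × 5 ≈ 755.546 ms.

755.5 ms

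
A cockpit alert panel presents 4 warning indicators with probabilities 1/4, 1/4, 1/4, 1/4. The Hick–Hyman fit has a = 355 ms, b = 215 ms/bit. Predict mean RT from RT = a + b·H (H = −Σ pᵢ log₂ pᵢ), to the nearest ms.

785 ms

Each term −pᵢ log₂ pᵢ: 0.25·2 + 0.25·2 + 0.25·2 + 0.25·2; summed, H = 2.000 bits.
Mean RT = a + bH = 355 + 215·2.000 = 785.00 ms.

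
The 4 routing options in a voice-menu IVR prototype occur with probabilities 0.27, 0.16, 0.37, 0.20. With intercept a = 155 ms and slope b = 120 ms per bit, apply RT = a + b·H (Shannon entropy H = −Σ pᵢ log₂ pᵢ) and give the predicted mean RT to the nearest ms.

386 ms

H = 0.27·log₂(1/0.27) + 0.16·log₂(1/0.16) + 0.37·log₂(1/0.37) + 0.20·log₂(1/0.20) = 1.9282 bits.
RT = 155 + 120 × 1.9282 = 386.38 ms.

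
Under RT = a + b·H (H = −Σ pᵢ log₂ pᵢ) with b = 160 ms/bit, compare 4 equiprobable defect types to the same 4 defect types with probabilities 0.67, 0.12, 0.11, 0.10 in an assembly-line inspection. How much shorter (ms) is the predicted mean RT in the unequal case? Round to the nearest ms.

The RT saving is b·ΔH. Equiprobable H₀ = log₂(4) = 2.0000 bits; with the given probabilities H = 1.4367 bits.
b·(H₀ − H) = 160 × (2.0000 − 1.4367) = 90.14 ms.

90 ms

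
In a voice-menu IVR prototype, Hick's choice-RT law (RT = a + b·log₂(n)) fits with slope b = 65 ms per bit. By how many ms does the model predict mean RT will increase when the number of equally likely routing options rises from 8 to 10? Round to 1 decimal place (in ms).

20.9 ms

The intercept a cancels: ΔRT = b·(log₂ n₂ − log₂ n₁) = b·log₂(n₂/n₁).
log₂(10) − log₂(8) = 3.3219 − 3 = 0.3219.
ΔRT = 65 × 0.3219 = 20.925 ms.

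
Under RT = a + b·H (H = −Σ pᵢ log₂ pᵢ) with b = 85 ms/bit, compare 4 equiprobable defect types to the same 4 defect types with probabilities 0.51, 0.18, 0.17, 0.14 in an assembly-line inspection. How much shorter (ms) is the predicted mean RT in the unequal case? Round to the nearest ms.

The RT saving is b·ΔH. Equiprobable H₀ = log₂(4) = 2.0000 bits; with the given probabilities H = 1.7724 bits.
b·(H₀ − H) = 85 × (2.0000 − 1.7724) = 19.34 ms.

19 ms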